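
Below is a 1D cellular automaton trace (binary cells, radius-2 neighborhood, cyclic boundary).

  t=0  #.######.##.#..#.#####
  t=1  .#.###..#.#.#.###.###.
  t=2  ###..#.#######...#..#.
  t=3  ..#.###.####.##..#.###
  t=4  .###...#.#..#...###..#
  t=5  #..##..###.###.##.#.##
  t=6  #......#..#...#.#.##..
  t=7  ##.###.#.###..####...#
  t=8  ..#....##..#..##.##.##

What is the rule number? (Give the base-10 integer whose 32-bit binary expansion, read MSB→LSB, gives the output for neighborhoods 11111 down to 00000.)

2570366395

  nb #####: next=#  (t=0,i=4, bit31=1)
  nb ####.: next=.  (t=0,i=6, bit30=0)
  nb ###.#: next=.  (t=0,i=0, bit29=0)
  nb ###..: next=#  (t=1,i=5, bit28=1)
  nb ##.##: next=#  (t=0,i=1, bit27=1)
  nb ##.#.: next=.  (t=0,i=11, bit26=0)
  nb ##..#: next=.  (t=1,i=6, bit25=0)
  nb ##...: next=#  (t=2,i=14, bit24=1)
  nb #.###: next=.  (t=0,i=2, bit23=0)
  nb #.##.: next=.  (t=0,i=9, bit22=0)
  nb #.#.#: next=#  (t=1,i=10, bit21=1)
  nb #.#..: next=#  (t=0,i=12, bit20=1)
  nb #..##: next=.  (t=5,i=2, bit19=0)
  nb #..#.: next=#  (t=0,i=14, bit18=1)
  nb #...#: next=.  (t=2,i=15, bit17=0)
  nb #....: next=.  (t=6,i=2, bit16=0)
  nb .####: next=#  (t=0,i=3, bit15=1)
  nb .###.: next=.  (t=1,i=4, bit14=0)
  nb .##.#: next=#  (t=0,i=10, bit13=1)
  nb .##..: next=.  (t=3,i=14, bit12=0)
  nb .#.##: next=#  (t=0,i=16, bit11=1)
  nb .#.#.: next=#  (t=1,i=9, bit10=1)
  nb .#..#: next=.  (t=0,i=13, bit9=0)
  nb .#...: next=#  (t=4,i=13, bit8=1)
  nb ..###: next=#  (t=4,i=16, bit7=1)
  nb ..##.: next=.  (t=5,i=3, bit6=0)
  nb ..#.#: next=#  (t=0,i=15, bit5=1)
  nb ..#..: next=#  (t=2,i=17, bit4=1)
  nb ...##: next=#  (t=4,i=15, bit3=1)
  nb ...#.: next=.  (t=2,i=16, bit2=0)
  nb ....#: next=#  (t=6,i=5, bit1=1)
  nb .....: next=#  (t=6,i=3, bit0=1)
  bits 10011001001101001010110110111011 = 2570366395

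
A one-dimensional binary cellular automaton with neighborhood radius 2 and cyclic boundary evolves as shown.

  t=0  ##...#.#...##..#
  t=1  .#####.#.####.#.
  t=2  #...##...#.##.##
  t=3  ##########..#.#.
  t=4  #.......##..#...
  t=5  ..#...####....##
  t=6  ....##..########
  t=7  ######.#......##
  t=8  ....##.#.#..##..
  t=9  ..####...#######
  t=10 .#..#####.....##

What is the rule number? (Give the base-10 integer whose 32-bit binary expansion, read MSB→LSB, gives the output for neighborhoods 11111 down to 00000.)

1905996398

  ##### -> .   bit 31 = 0  t=1,i=3
  ####. -> #   bit 30 = 1  t=1,i=4
  ###.# -> #   bit 29 = 1  t=1,i=5
  ###.. -> #   bit 28 = 1  t=0,i=1
  ##.## -> .   bit 27 = 0  t=2,i=13
  ##.#. -> .   bit 26 = 0  t=1,i=6
  ##..# -> .   bit 25 = 0  t=0,i=13
  ##... -> #   bit 24 = 1  t=0,i=2
  #.### -> #   bit 23 = 1  t=1,i=9
  #.##. -> .   bit 22 = 0  t=2,i=11
  #.#.# -> .   bit 21 = 0  t=1,i=7
  #.#.. -> #   bit 20 = 1  t=0,i=7
  #..## -> #   bit 19 = 1  t=0,i=14
  #..#. -> .   bit 18 = 0  t=3,i=11
  #...# -> #   bit 17 = 1  t=0,i=3
  #.... -> #   bit 16 = 1  t=4,i=2
  .#### -> .   bit 15 = 0  t=1,i=2
  .###. -> .   bit 14 = 0  t=0,i=0
  .##.# -> #   bit 13 = 1  t=2,i=12
  .##.. -> #   bit 12 = 1  t=0,i=12
  .#.## -> .   bit 11 = 0  t=1,i=8
  .#.#. -> .   bit 10 = 0  t=0,i=6
  .#..# -> #   bit 9 = 1  t=1,i=15
  .#... -> .   bit 8 = 0  t=0,i=8
  ..### -> .   bit 7 = 0  t=0,i=15
  ..##. -> #   bit 6 = 1  t=0,i=11
  ..#.# -> #   bit 5 = 1  t=0,i=5
  ..#.. -> .   bit 4 = 0  t=4,i=0
  ...## -> #   bit 3 = 1  t=0,i=10
  ...#. -> #   bit 2 = 1  t=0,i=4
  ....# -> #   bit 1 = 1  t=4,i=6
  ..... -> .   bit 0 = 0  t=4,i=3
  bits 01110001100110110011001001101110 = 1905996398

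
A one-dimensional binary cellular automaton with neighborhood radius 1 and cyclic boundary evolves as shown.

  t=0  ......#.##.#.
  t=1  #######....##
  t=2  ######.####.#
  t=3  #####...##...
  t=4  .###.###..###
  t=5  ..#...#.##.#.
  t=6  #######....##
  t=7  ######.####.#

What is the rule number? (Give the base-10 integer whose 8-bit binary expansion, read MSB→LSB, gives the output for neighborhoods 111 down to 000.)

  ### -> #   bit 7 = 1  t=1,i=0
  ##. -> .   bit 6 = 0  t=0,i=9
  #.# -> .   bit 5 = 0  t=0,i=7
  #.. -> #   bit 4 = 1  t=0,i=12
  .## -> .   bit 3 = 0  t=0,i=8
  .#. -> #   bit 2 = 1  t=0,i=6
  ..# -> #   bit 1 = 1  t=0,i=5
  ... -> #   bit 0 = 1  t=0,i=0
  bits 10010111 = 151

151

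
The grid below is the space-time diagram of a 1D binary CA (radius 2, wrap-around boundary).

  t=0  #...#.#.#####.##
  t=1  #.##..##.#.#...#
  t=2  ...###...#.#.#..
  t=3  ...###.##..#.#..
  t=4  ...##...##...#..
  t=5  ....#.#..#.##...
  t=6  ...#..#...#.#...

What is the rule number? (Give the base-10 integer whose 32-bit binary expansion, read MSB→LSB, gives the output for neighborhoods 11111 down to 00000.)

1379588228

  nb #####: next=.  (t=0,i=10, bit31=0)
  nb ####.: next=#  (t=0,i=11, bit30=1)
  nb ###.#: next=.  (t=0,i=12, bit29=0)
  nb ###..: next=#  (t=0,i=0, bit28=1)
  nb ##.##: next=.  (t=0,i=13, bit27=0)
  nb ##.#.: next=.  (t=1,i=8, bit26=0)
  nb ##..#: next=#  (t=1,i=4, bit25=1)
  nb ##...: next=.  (t=0,i=1, bit24=0)
  nb #.###: next=.  (t=0,i=8, bit23=0)
  nb #.##.: next=.  (t=1,i=2, bit22=0)
  nb #.#.#: next=#  (t=0,i=6, bit21=1)
  nb #.#..: next=#  (t=1,i=11, bit20=1)
  nb #..##: next=#  (t=1,i=5, bit19=1)
  nb #..#.: next=.  (t=3,i=10, bit18=0)
  nb #...#: next=#  (t=0,i=2, bit17=1)
  nb #....: next=.  (t=2,i=15, bit16=0)
  nb .####: next=#  (t=0,i=9, bit15=1)
  nb .###.: next=#  (t=0,i=15, bit14=1)
  nb .##.#: next=.  (t=1,i=0, bit13=0)
  nb .##..: next=#  (t=1,i=3, bit12=1)
  nb .#.##: next=#  (t=0,i=7, bit11=1)
  nb .#.#.: next=.  (t=0,i=5, bit10=0)
  nb .#..#: next=.  (t=5,i=7, bit9=0)
  nb .#...: next=.  (t=1,i=12, bit8=0)
  nb ..###: next=#  (t=2,i=3, bit7=1)
  nb ..##.: next=.  (t=1,i=6, bit6=0)
  nb ..#.#: next=.  (t=0,i=4, bit5=0)
  nb ..#..: next=.  (t=4,i=13, bit4=0)
  nb ...##: next=.  (t=1,i=14, bit3=0)
  nb ...#.: next=#  (t=0,i=3, bit2=1)
  nb ....#: next=.  (t=2,i=1, bit1=0)
  nb .....: next=.  (t=2,i=0, bit0=0)
  bits 01010010001110101101100010000100 = 1379588228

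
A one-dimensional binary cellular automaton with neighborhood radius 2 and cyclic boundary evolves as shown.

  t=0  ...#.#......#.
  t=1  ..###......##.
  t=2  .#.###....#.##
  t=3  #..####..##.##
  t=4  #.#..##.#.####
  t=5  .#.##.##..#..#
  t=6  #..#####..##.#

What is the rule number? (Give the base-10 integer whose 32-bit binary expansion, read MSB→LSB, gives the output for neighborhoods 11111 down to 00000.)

  #####|.  b31=0 t=4,i=12
  ####.|#  b30=1 t=3,i=5
  ###.#|.  b29=0 t=4,i=0
  ###..|#  b28=1 t=1,i=4
  ##.##|#  b27=1 t=3,i=11
  ##.#.|#  b26=1 t=2,i=0
  ##..#|.  b25=0 t=3,i=1
  ##...|#  b24=1 t=1,i=5
  #.###|#  b23=1 t=2,i=3
  #.##.|#  b22=1 t=2,i=12
  #.#.#|.  b21=0 t=2,i=1
  #.#..|.  b20=0 t=0,i=5
  #..##|#  b19=1 t=3,i=2
  #..#.|.  b18=0 t=5,i=9
  #...#|.  b17=0 t=1,i=0
  #....|.  b16=0 t=0,i=0
  .####|.  b15=0 t=3,i=4
  .###.|#  b14=1 t=1,i=3
  .##.#|#  b13=1 t=2,i=13
  .##..|#  b12=1 t=1,i=12
  .#.##|.  b11=0 t=2,i=2
  .#.#.|#  b10=1 t=0,i=4
  .#..#|#  b9=1 t=4,i=3
  .#...|.  b8=0 t=0,i=6
  ..###|.  b7=0 t=1,i=2
  ..##.|.  b6=0 t=1,i=11
  ..#.#|#  b5=1 t=0,i=3
  ..#..|#  b4=1 t=0,i=12
  ...##|#  b3=1 t=1,i=1
  ...#.|#  b2=1 t=0,i=2
  ....#|.  b1=0 t=0,i=1
  .....|.  b0=0 t=0,i=8
  bits 01011101110010000111011000111100 = 1573418556

1573418556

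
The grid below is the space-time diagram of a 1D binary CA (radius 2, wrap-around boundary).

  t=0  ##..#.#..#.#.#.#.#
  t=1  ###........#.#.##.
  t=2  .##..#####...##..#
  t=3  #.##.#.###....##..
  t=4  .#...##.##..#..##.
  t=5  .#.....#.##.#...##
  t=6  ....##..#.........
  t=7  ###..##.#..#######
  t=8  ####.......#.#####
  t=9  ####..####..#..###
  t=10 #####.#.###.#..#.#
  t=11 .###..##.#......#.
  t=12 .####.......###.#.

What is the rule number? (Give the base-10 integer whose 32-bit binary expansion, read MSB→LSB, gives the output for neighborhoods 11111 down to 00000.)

  ##### -> #   bit 31 = 1  t=2,i=7
  ####. -> #   bit 30 = 1  t=2,i=8
  ###.# -> .   bit 29 = 0  t=10,i=4
  ###.. -> #   bit 28 = 1  t=0,i=1
  ##.## -> #   bit 27 = 1  t=1,i=17
  ##.#. -> .   bit 26 = 0  t=3,i=4
  ##..# -> #   bit 25 = 1  t=0,i=2
  ##... -> .   bit 24 = 0  t=1,i=3
  #.### -> .   bit 23 = 0  t=0,i=17
  #.##. -> .   bit 22 = 0  t=1,i=15
  #.#.# -> #   bit 21 = 1  t=0,i=11
  #.#.. -> .   bit 20 = 0  t=0,i=6
  #..## -> .   bit 19 = 0  t=2,i=4
  #..#. -> .   bit 18 = 0  t=0,i=3
  #...# -> .   bit 17 = 0  t=2,i=11
  #.... -> .   bit 16 = 0  t=1,i=4
  .#### -> .   bit 15 = 0  t=2,i=6
  .###. -> #   bit 14 = 1  t=0,i=0
  .##.# -> .   bit 13 = 0  t=1,i=16
  .##.. -> #   bit 12 = 1  t=2,i=2
  .#.## -> #   bit 11 = 1  t=0,i=16
  .#.#. -> .   bit 10 = 0  t=0,i=5
  .#..# -> .   bit 9 = 0  t=0,i=7
  .#... -> .   bit 8 = 0  t=4,i=2
  ..### -> #   bit 7 = 1  t=2,i=5
  ..##. -> .   bit 6 = 0  t=2,i=13
  ..#.# -> .   bit 5 = 0  t=0,i=4
  ..#.. -> #   bit 4 = 1  t=4,i=1
  ...## -> .   bit 3 = 0  t=2,i=12
  ...#. -> .   bit 2 = 0  t=1,i=10
  ....# -> #   bit 1 = 1  t=1,i=9
  ..... -> #   bit 0 = 1  t=1,i=5
  bits 11011010001000000101100010010011 = 3659552915

3659552915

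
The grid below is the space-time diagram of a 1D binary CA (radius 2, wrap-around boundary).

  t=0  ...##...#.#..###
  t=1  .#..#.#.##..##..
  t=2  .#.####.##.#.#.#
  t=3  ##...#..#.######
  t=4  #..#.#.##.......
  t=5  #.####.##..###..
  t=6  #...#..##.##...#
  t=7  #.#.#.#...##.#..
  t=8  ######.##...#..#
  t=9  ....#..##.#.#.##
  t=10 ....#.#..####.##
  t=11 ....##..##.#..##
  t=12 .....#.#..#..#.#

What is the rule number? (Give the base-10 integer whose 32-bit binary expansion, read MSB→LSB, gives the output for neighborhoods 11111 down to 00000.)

1148065201

  ##### -> .   bit 31 = 0  t=3,i=12
  ####. -> #   bit 30 = 1  t=2,i=5
  ###.# -> .   bit 29 = 0  t=2,i=6
  ###.. -> .   bit 28 = 0  t=0,i=15
  ##.## -> .   bit 27 = 0  t=2,i=7
  ##.#. -> #   bit 26 = 1  t=2,i=10
  ##..# -> .   bit 25 = 0  t=1,i=10
  ##... -> .   bit 24 = 0  t=0,i=0
  #.### -> .   bit 23 = 0  t=2,i=3
  #.##. -> #   bit 22 = 1  t=1,i=8
  #.#.# -> #   bit 21 = 1  t=1,i=6
  #.#.. -> .   bit 20 = 0  t=0,i=10
  #..## -> #   bit 19 = 1  t=0,i=12
  #..#. -> #   bit 18 = 1  t=1,i=3
  #...# -> #   bit 17 = 1  t=0,i=1
  #.... -> .   bit 16 = 0  t=4,i=10
  .#### -> .   bit 15 = 0  t=2,i=4
  .###. -> .   bit 14 = 0  t=0,i=14
  .##.# -> .   bit 13 = 0  t=2,i=9
  .##.. -> #   bit 12 = 1  t=0,i=4
  .#.## -> .   bit 11 = 0  t=1,i=7
  .#.#. -> #   bit 10 = 1  t=0,i=9
  .#..# -> .   bit 9 = 0  t=0,i=11
  .#... -> #   bit 8 = 1  t=7,i=7
  ..### -> #   bit 7 = 1  t=0,i=13
  ..##. -> .   bit 6 = 0  t=0,i=3
  ..#.# -> #   bit 5 = 1  t=0,i=8
  ..#.. -> #   bit 4 = 1  t=1,i=1
  ...## -> .   bit 3 = 0  t=0,i=2
  ...#. -> .   bit 2 = 0  t=0,i=7
  ....# -> .   bit 1 = 0  t=4,i=14
  ..... -> #   bit 0 = 1  t=4,i=11
  bits 01000100011011100001010110110001 = 1148065201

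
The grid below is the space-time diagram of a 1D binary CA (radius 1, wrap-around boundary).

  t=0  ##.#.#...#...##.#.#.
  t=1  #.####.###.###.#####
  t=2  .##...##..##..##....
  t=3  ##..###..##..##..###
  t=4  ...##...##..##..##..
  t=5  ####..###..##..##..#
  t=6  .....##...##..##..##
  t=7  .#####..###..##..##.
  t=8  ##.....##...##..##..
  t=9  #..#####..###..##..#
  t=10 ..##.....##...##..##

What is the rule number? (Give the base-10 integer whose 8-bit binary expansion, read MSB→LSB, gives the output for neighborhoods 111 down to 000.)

  ### -> .   bit 7 = 0  t=1,i=3
  ##. -> .   bit 6 = 0  t=0,i=1
  #.# -> #   bit 5 = 1  t=0,i=2
  #.. -> .   bit 4 = 0  t=0,i=6
  .## -> #   bit 3 = 1  t=0,i=0
  .#. -> #   bit 2 = 1  t=0,i=3
  ..# -> #   bit 1 = 1  t=0,i=8
  ... -> #   bit 0 = 1  t=0,i=7
  bits 00101111 = 47

47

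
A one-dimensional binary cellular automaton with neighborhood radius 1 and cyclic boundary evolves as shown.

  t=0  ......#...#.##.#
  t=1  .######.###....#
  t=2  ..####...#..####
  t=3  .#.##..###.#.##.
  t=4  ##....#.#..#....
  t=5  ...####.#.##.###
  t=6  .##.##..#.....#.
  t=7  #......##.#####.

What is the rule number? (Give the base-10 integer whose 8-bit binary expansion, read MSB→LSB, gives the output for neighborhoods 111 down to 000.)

135

  [7] ### => #  t=1,i=2
  [6] ##. => .  t=0,i=13
  [5] #.# => .  t=0,i=11
  [4] #.. => .  t=0,i=0
  [3] .## => .  t=0,i=12
  [2] .#. => #  t=0,i=6
  [1] ..# => #  t=0,i=5
  [0] ... => #  t=0,i=1
  bits 10000111 = 135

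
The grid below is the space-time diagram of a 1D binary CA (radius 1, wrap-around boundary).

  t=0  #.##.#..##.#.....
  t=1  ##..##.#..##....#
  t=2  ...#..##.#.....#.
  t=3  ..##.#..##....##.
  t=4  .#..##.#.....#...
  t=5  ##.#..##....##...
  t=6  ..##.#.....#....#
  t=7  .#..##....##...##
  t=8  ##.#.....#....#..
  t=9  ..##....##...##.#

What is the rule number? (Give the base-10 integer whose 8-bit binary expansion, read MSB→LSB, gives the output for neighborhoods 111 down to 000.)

  ###|.  b7=0 t=1,i=0
  ##.|.  b6=0 t=0,i=3
  #.#|#  b5=1 t=0,i=1
  #..|.  b4=0 t=0,i=6
  .##|.  b3=0 t=0,i=2
  .#.|#  b2=1 t=0,i=0
  ..#|#  b1=1 t=0,i=7
  ...|.  b0=0 t=0,i=13
  bits 00100110 = 38

38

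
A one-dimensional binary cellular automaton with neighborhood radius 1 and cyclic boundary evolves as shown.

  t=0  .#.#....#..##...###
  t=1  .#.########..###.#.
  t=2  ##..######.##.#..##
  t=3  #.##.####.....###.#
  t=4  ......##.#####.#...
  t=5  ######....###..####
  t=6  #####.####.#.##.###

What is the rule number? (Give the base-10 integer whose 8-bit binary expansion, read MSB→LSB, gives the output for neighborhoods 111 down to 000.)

  ### -> #   bit 7 = 1  t=0,i=17
  ##. -> .   bit 6 = 0  t=0,i=12
  #.# -> .   bit 5 = 0  t=0,i=0
  #.. -> #   bit 4 = 1  t=0,i=4
  .## -> .   bit 3 = 0  t=0,i=11
  .#. -> #   bit 2 = 1  t=0,i=1
  ..# -> #   bit 1 = 1  t=0,i=7
  ... -> #   bit 0 = 1  t=0,i=5
  bits 10010111 = 151

151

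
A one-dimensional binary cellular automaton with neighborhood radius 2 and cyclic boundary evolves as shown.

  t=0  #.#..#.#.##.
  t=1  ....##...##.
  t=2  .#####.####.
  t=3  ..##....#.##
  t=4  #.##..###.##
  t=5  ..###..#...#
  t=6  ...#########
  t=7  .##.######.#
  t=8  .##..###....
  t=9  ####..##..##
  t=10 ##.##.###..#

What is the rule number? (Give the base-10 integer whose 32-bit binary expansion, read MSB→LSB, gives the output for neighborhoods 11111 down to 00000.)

  #####|#  b31=1 t=2,i=3
  ####.|.  b30=0 t=2,i=4
  ###.#|.  b29=0 t=2,i=5
  ###..|#  b28=1 t=2,i=10
  ##.##|.  b27=0 t=2,i=6
  ##.#.|.  b26=0 t=0,i=11
  ##..#|#  b25=1 t=2,i=11
  ##...|.  b24=0 t=1,i=6
  #.###|.  b23=0 t=2,i=7
  #.##.|#  b22=1 t=0,i=9
  #.#.#|.  b21=0 t=0,i=0
  #.#..|.  b20=0 t=0,i=2
  #..##|.  b19=0 t=2,i=0
  #..#.|#  b18=1 t=0,i=4
  #...#|#  b17=1 t=1,i=7
  #....|.  b16=0 t=1,i=0
  .####|#  b15=1 t=2,i=2
  .###.|#  b14=1 t=4,i=7
  .##.#|#  b13=1 t=0,i=10
  .##..|#  b12=1 t=1,i=5
  .#.##|.  b11=0 t=0,i=8
  .#.#.|.  b10=0 t=0,i=1
  .#..#|.  b9=0 t=0,i=3
  .#...|#  b8=1 t=5,i=8
  ..###|.  b7=0 t=2,i=1
  ..##.|#  b6=1 t=1,i=4
  ..#.#|#  b5=1 t=0,i=5
  ..#..|#  b4=1 t=5,i=7
  ...##|#  b3=1 t=1,i=3
  ...#.|#  b2=1 t=3,i=7
  ....#|#  b1=1 t=1,i=2
  .....|#  b0=1 t=1,i=1
  bits 10010010010001101111000101111111 = 2454122879

2454122879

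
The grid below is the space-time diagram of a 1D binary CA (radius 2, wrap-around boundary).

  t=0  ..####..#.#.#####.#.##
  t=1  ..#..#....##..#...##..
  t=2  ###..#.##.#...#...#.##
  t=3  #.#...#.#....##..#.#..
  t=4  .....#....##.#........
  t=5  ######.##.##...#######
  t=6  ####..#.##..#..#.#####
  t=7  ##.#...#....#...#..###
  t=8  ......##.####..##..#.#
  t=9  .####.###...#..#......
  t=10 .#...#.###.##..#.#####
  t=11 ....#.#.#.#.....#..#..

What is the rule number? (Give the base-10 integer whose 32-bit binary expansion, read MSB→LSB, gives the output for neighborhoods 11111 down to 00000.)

  ##### -> #   bit 31 = 1  t=0,i=14
  ####. -> .   bit 30 = 0  t=0,i=4
  ###.# -> .   bit 29 = 0  t=0,i=16
  ###.. -> #   bit 28 = 1  t=0,i=5
  ##.## -> #   bit 27 = 1  t=5,i=6
  ##.#. -> .   bit 26 = 0  t=0,i=17
  ##..# -> .   bit 25 = 0  t=0,i=0
  ##... -> #   bit 24 = 1  t=1,i=20
  #.### -> .   bit 23 = 0  t=0,i=12
  #.##. -> .   bit 22 = 0  t=0,i=20
  #.#.# -> #   bit 21 = 1  t=0,i=10
  #.#.. -> .   bit 20 = 0  t=2,i=10
  #..## -> .   bit 19 = 0  t=0,i=1
  #..#. -> .   bit 18 = 0  t=0,i=7
  #...# -> .   bit 17 = 0  t=1,i=16
  #.... -> #   bit 16 = 1  t=1,i=7
  .#### -> .   bit 15 = 0  t=0,i=3
  .###. -> #   bit 14 = 1  t=9,i=7
  .##.# -> #   bit 13 = 1  t=2,i=8
  .##.. -> .   bit 12 = 0  t=0,i=21
  .#.## -> #   bit 11 = 1  t=0,i=11
  .#.#. -> .   bit 10 = 0  t=0,i=9
  .#..# -> .   bit 9 = 0  t=1,i=3
  .#... -> .   bit 8 = 0  t=1,i=6
  ..### -> #   bit 7 = 1  t=0,i=2
  ..##. -> #   bit 6 = 1  t=1,i=10
  ..#.# -> .   bit 5 = 0  t=0,i=8
  ..#.. -> #   bit 4 = 1  t=1,i=2
  ...## -> .   bit 3 = 0  t=1,i=9
  ...#. -> #   bit 2 = 1  t=1,i=1
  ....# -> #   bit 1 = 1  t=1,i=0
  ..... -> #   bit 0 = 1  t=4,i=0
  bits 10011001001000010110100011010111 = 2569103575

2569103575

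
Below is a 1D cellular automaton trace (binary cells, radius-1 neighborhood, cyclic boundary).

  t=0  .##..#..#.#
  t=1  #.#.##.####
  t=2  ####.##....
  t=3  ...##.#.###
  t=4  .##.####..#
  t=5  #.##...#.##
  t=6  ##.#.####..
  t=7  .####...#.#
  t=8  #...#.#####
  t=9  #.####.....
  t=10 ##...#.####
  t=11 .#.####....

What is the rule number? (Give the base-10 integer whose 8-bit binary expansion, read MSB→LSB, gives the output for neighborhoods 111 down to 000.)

  nb ###: next=.  (t=1,i=8, bit7=0)
  nb ##.: next=#  (t=0,i=2, bit6=1)
  nb #.#: next=#  (t=0,i=0, bit5=1)
  nb #..: next=.  (t=0,i=3, bit4=0)
  nb .##: next=.  (t=0,i=1, bit3=0)
  nb .#.: next=#  (t=0,i=5, bit2=1)
  nb ..#: next=#  (t=0,i=4, bit1=1)
  nb ...: next=#  (t=2,i=8, bit0=1)
  bits 01100111 = 103

103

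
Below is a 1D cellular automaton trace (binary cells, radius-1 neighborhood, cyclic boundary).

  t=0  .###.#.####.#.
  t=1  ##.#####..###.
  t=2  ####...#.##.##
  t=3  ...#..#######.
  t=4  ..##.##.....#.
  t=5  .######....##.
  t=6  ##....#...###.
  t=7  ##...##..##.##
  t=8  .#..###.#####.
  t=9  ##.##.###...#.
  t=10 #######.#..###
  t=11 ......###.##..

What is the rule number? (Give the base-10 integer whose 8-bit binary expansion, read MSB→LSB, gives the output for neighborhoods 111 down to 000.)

  [7] ### => .  t=0,i=2
  [6] ##. => #  t=0,i=3
  [5] #.# => #  t=0,i=4
  [4] #.. => .  t=0,i=13
  [3] .## => #  t=0,i=1
  [2] .#. => #  t=0,i=5
  [1] ..# => #  t=0,i=0
  [0] ... => .  t=2,i=5
  bits 01101110 = 110

110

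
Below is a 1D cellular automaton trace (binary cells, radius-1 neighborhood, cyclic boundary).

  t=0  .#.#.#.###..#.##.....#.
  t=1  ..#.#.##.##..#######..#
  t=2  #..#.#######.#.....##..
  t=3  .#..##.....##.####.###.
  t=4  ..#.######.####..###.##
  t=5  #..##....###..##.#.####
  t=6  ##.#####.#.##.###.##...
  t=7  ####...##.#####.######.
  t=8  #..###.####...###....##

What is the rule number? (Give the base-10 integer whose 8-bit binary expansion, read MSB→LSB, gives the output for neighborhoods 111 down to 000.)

  [7] ### => .  t=0,i=8
  [6] ##. => #  t=0,i=9
  [5] #.# => #  t=0,i=2
  [4] #.. => #  t=0,i=10
  [3] .## => #  t=0,i=7
  [2] .#. => .  t=0,i=1
  [1] ..# => .  t=0,i=0
  [0] ... => #  t=0,i=17
  bits 01111001 = 121

121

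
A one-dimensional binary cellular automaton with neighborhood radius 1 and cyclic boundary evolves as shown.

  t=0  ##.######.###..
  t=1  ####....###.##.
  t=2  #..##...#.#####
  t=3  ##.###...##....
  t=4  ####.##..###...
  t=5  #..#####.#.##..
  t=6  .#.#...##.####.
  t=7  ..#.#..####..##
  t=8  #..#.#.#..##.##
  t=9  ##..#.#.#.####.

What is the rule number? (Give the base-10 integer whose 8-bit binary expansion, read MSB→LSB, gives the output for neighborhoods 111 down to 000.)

120

  nb ###: next=.  (t=0,i=4, bit7=0)
  nb ##.: next=#  (t=0,i=1, bit6=1)
  nb #.#: next=#  (t=0,i=2, bit5=1)
  nb #..: next=#  (t=0,i=13, bit4=1)
  nb .##: next=#  (t=0,i=0, bit3=1)
  nb .#.: next=.  (t=2,i=8, bit2=0)
  nb ..#: next=.  (t=0,i=14, bit1=0)
  nb ...: next=.  (t=1,i=5, bit0=0)
  bits 01111000 = 120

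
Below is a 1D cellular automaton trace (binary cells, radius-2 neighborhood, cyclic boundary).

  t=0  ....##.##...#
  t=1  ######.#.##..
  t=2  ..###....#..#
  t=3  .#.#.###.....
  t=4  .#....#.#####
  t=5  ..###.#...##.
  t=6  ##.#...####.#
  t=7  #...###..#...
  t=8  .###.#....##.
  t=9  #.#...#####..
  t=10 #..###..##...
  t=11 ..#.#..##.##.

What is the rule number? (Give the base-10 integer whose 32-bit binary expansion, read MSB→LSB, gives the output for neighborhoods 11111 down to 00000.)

3242942827

  ##### -> #   bit 31 = 1  t=1,i=2
  ####. -> #   bit 30 = 1  t=1,i=4
  ###.# -> .   bit 29 = 0  t=1,i=5
  ###.. -> .   bit 28 = 0  t=2,i=4
  ##.## -> .   bit 27 = 0  t=0,i=6
  ##.#. -> .   bit 26 = 0  t=1,i=6
  ##..# -> .   bit 25 = 0  t=1,i=11
  ##... -> #   bit 24 = 1  t=0,i=9
  #.### -> .   bit 23 = 0  t=3,i=5
  #.##. -> #   bit 22 = 1  t=0,i=7
  #.#.# -> .   bit 21 = 0  t=1,i=7
  #.#.. -> .   bit 20 = 0  t=4,i=1
  #..## -> #   bit 19 = 1  t=1,i=12
  #..#. -> .   bit 18 = 0  t=2,i=11
  #...# -> #   bit 17 = 1  t=0,i=10
  #.... -> #   bit 16 = 1  t=0,i=1
  .#### -> .   bit 15 = 0  t=1,i=1
  .###. -> #   bit 14 = 1  t=2,i=3
  .##.# -> #   bit 13 = 1  t=0,i=5
  .##.. -> .   bit 12 = 0  t=0,i=8
  .#.## -> .   bit 11 = 0  t=1,i=8
  .#.#. -> .   bit 10 = 0  t=3,i=2
  .#..# -> .   bit 9 = 0  t=2,i=0
  .#... -> #   bit 8 = 1  t=0,i=0
  ..### -> .   bit 7 = 0  t=1,i=0
  ..##. -> #   bit 6 = 1  t=0,i=4
  ..#.# -> #   bit 5 = 1  t=3,i=1
  ..#.. -> .   bit 4 = 0  t=0,i=12
  ...## -> #   bit 3 = 1  t=0,i=3
  ...#. -> .   bit 2 = 0  t=0,i=11
  ....# -> #   bit 1 = 1  t=0,i=2
  ..... -> #   bit 0 = 1  t=3,i=10
  bits 11000001010010110110000101101011 = 3242942827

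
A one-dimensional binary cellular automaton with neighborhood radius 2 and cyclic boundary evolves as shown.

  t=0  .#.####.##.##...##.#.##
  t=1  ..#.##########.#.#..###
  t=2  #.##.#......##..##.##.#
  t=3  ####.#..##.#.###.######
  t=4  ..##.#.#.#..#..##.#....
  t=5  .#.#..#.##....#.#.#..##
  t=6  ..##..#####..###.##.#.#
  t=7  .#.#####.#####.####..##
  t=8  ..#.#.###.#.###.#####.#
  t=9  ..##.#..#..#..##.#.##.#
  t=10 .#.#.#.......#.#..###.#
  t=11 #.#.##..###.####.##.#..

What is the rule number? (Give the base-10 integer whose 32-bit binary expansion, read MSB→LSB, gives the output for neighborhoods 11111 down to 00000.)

  [31] ##### => .  t=1,i=6
  [30] ####. => #  t=0,i=5
  [29] ###.# => #  t=0,i=6
  [28] ###.. => #  t=1,i=22
  [27] ##.## => #  t=0,i=7
  [26] ##.#. => .  t=0,i=0
  [25] ##..# => #  t=1,i=0
  [24] ##... => #  t=0,i=13
  [23] #.### => .  t=0,i=3
  [22] #.##. => #  t=0,i=8
  [21] #.#.# => .  t=0,i=1
  [20] #.#.. => #  t=1,i=17
  [19] #..## => #  t=1,i=19
  [18] #..#. => .  t=1,i=1
  [17] #...# => .  t=0,i=14
  [16] #.... => .  t=2,i=7
  [15] .#### => #  t=0,i=4
  [14] .###. => .  t=1,i=21
  [13] .##.# => #  t=0,i=9
  [12] .##.. => #  t=0,i=12
  [11] .#.## => #  t=0,i=2
  [10] .#.#. => #  t=1,i=16
  [9] .#..# => .  t=1,i=18
  [8] .#... => .  t=2,i=6
  [7] ..### => #  t=1,i=20
  [6] ..##. => .  t=0,i=16
  [5] ..#.# => #  t=1,i=2
  [4] ..#.. => .  t=4,i=12
  [3] ...## => #  t=0,i=15
  [2] ...#. => #  t=5,i=13
  [1] ....# => .  t=2,i=10
  [0] ..... => #  t=2,i=8
  bits 01111011010110001011110010101101 = 2069413037

2069413037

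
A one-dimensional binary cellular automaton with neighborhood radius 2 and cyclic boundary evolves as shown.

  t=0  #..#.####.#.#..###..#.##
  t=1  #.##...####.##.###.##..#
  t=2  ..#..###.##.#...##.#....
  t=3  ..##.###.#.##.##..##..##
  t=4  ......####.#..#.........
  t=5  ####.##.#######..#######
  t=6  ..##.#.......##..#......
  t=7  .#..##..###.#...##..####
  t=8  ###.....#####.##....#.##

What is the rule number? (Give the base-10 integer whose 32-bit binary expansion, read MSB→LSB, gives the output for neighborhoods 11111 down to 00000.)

1953907385

  nb #####: next=.  (t=5,i=0, bit31=0)
  nb ####.: next=#  (t=0,i=7, bit30=1)
  nb ###.#: next=#  (t=0,i=8, bit29=1)
  nb ###..: next=#  (t=0,i=0, bit28=1)
  nb ##.##: next=.  (t=1,i=1, bit27=0)
  nb ##.#.: next=#  (t=0,i=9, bit26=1)
  nb ##..#: next=.  (t=0,i=1, bit25=0)
  nb ##...: next=.  (t=1,i=4, bit24=0)
  nb #.###: next=.  (t=0,i=5, bit23=0)
  nb #.##.: next=#  (t=1,i=2, bit22=1)
  nb #.#.#: next=#  (t=0,i=10, bit21=1)
  nb #.#..: next=#  (t=0,i=12, bit20=1)
  nb #..##: next=.  (t=0,i=14, bit19=0)
  nb #..#.: next=#  (t=0,i=2, bit18=1)
  nb #...#: next=#  (t=1,i=5, bit17=1)
  nb #....: next=.  (t=2,i=21, bit16=0)
  nb .####: next=.  (t=0,i=6, bit15=0)
  nb .###.: next=#  (t=0,i=16, bit14=1)
  nb .##.#: next=.  (t=1,i=0, bit13=0)
  nb .##..: next=.  (t=1,i=3, bit12=0)
  nb .#.##: next=.  (t=0,i=4, bit11=0)
  nb .#.#.: next=.  (t=0,i=11, bit10=0)
  nb .#..#: next=#  (t=0,i=13, bit9=1)
  nb .#...: next=.  (t=2,i=13, bit8=0)
  nb ..###: next=#  (t=0,i=15, bit7=1)
  nb ..##.: next=.  (t=1,i=23, bit6=0)
  nb ..#.#: next=#  (t=0,i=3, bit5=1)
  nb ..#..: next=#  (t=2,i=2, bit4=1)
  nb ...##: next=#  (t=1,i=6, bit3=1)
  nb ...#.: next=.  (t=2,i=1, bit2=0)
  nb ....#: next=.  (t=2,i=0, bit1=0)
  nb .....: next=#  (t=2,i=22, bit0=1)
  bits 01110100011101100100001010111001 = 1953907385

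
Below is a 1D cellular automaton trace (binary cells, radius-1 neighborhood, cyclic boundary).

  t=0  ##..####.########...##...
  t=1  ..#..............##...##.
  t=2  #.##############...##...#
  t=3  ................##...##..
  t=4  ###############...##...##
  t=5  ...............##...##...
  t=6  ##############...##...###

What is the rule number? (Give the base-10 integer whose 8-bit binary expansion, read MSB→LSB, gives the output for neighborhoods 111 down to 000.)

  ### -> .   bit 7 = 0  t=0,i=5
  ##. -> .   bit 6 = 0  t=0,i=1
  #.# -> .   bit 5 = 0  t=0,i=8
  #.. -> #   bit 4 = 1  t=0,i=2
  .## -> .   bit 3 = 0  t=0,i=0
  .#. -> #   bit 2 = 1  t=1,i=2
  ..# -> .   bit 1 = 0  t=0,i=3
  ... -> #   bit 0 = 1  t=0,i=18
  bits 00010101 = 21

21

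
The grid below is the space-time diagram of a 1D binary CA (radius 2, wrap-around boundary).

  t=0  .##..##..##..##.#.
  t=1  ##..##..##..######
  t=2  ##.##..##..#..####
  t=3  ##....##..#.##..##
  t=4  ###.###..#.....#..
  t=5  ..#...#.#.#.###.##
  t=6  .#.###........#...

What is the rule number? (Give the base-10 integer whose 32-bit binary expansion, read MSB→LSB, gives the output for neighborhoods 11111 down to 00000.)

  ##### -> #   bit 31 = 1  t=1,i=14
  ####. -> #   bit 30 = 1  t=1,i=0
  ###.# -> #   bit 29 = 1  t=2,i=1
  ###.. -> #   bit 28 = 1  t=1,i=1
  ##.## -> .   bit 27 = 0  t=2,i=2
  ##.#. -> #   bit 26 = 1  t=0,i=15
  ##..# -> .   bit 25 = 0  t=0,i=3
  ##... -> #   bit 24 = 1  t=3,i=2
  #.### -> .   bit 23 = 0  t=4,i=4
  #.##. -> .   bit 22 = 0  t=2,i=3
  #.#.# -> .   bit 21 = 0  t=5,i=8
  #.#.. -> #   bit 20 = 1  t=0,i=16
  #..## -> #   bit 19 = 1  t=0,i=0
  #..#. -> #   bit 18 = 1  t=2,i=10
  #...# -> #   bit 17 = 1  t=5,i=4
  #.... -> .   bit 16 = 0  t=3,i=3
  .#### -> .   bit 15 = 0  t=1,i=13
  .###. -> .   bit 14 = 0  t=4,i=1
  .##.# -> #   bit 13 = 1  t=0,i=14
  .##.. -> .   bit 12 = 0  t=0,i=2
  .#.## -> .   bit 11 = 0  t=3,i=11
  .#.#. -> .   bit 10 = 0  t=5,i=7
  .#..# -> #   bit 9 = 1  t=0,i=17
  .#... -> #   bit 8 = 1  t=4,i=10
  ..### -> .   bit 7 = 0  t=1,i=12
  ..##. -> #   bit 6 = 1  t=0,i=1
  ..#.# -> .   bit 5 = 0  t=3,i=10
  ..#.. -> .   bit 4 = 0  t=2,i=11
  ...## -> #   bit 3 = 1  t=3,i=5
  ...#. -> #   bit 2 = 1  t=4,i=14
  ....# -> #   bit 1 = 1  t=3,i=4
  ..... -> #   bit 0 = 1  t=4,i=12
  bits 11110101000111100010001101001111 = 4112393039

4112393039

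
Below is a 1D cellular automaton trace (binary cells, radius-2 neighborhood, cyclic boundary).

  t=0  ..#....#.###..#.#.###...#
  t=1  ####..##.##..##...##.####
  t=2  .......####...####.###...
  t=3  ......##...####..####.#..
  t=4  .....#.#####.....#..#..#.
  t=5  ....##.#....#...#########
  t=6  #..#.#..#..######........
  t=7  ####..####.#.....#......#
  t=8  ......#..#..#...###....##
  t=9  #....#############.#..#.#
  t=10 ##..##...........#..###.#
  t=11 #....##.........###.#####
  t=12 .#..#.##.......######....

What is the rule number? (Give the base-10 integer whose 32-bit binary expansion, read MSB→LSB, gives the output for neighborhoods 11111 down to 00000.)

  ##### -> .   bit 31 = 0  t=1,i=0
  ####. -> .   bit 30 = 0  t=1,i=2
  ###.# -> #   bit 29 = 1  t=2,i=17
  ###.. -> .   bit 28 = 0  t=0,i=11
  ##.## -> #   bit 27 = 1  t=1,i=8
  ##.#. -> .   bit 26 = 0  t=3,i=21
  ##..# -> .   bit 25 = 0  t=0,i=12
  ##... -> #   bit 24 = 1  t=0,i=21
  #.### -> #   bit 23 = 1  t=0,i=9
  #.##. -> #   bit 22 = 1  t=1,i=9
  #.#.# -> .   bit 21 = 0  t=0,i=16
  #.#.. -> .   bit 20 = 0  t=3,i=22
  #..## -> .   bit 19 = 0  t=1,i=5
  #..#. -> #   bit 18 = 1  t=0,i=1
  #...# -> #   bit 17 = 1  t=0,i=22
  #.... -> .   bit 16 = 0  t=0,i=4
  .#### -> .   bit 15 = 0  t=1,i=22
  .###. -> #   bit 14 = 1  t=0,i=10
  .##.# -> #   bit 13 = 1  t=1,i=7
  .##.. -> #   bit 12 = 1  t=1,i=10
  .#.## -> .   bit 11 = 0  t=0,i=8
  .#.#. -> .   bit 10 = 0  t=0,i=15
  .#..# -> #   bit 9 = 1  t=0,i=0
  .#... -> #   bit 8 = 1  t=0,i=3
  ..### -> #   bit 7 = 1  t=2,i=7
  ..##. -> .   bit 6 = 0  t=1,i=6
  ..#.# -> #   bit 5 = 1  t=0,i=7
  ..#.. -> #   bit 4 = 1  t=0,i=2
  ...## -> #   bit 3 = 1  t=1,i=17
  ...#. -> #   bit 2 = 1  t=0,i=6
  ....# -> .   bit 1 = 0  t=0,i=5
  ..... -> .   bit 0 = 0  t=2,i=0
  bits 00101001110001100111001110111100 = 700871612

700871612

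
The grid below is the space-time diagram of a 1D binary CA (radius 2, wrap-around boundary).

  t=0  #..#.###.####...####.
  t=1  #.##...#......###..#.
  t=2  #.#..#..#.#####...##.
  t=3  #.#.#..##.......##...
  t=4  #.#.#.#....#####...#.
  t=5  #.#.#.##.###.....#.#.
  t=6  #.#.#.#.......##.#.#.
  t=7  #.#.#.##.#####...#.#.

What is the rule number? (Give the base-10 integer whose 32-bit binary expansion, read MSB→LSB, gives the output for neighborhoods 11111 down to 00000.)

545128875

  nb #####: next=.  (t=2,i=12, bit31=0)
  nb ####.: next=.  (t=0,i=11, bit30=0)
  nb ###.#: next=#  (t=0,i=7, bit29=1)
  nb ###..: next=.  (t=0,i=12, bit28=0)
  nb ##.##: next=.  (t=0,i=8, bit27=0)
  nb ##.#.: next=.  (t=0,i=20, bit26=0)
  nb ##..#: next=.  (t=1,i=17, bit25=0)
  nb ##...: next=.  (t=0,i=13, bit24=0)
  nb #.###: next=.  (t=0,i=5, bit23=0)
  nb #.##.: next=#  (t=1,i=2, bit22=1)
  nb #.#.#: next=#  (t=1,i=0, bit21=1)
  nb #.#..: next=#  (t=0,i=0, bit20=1)
  nb #..##: next=#  (t=3,i=6, bit19=1)
  nb #..#.: next=#  (t=0,i=2, bit18=1)
  nb #...#: next=#  (t=0,i=14, bit17=1)
  nb #....: next=.  (t=1,i=9, bit16=0)
  nb .####: next=.  (t=0,i=10, bit15=0)
  nb .###.: next=.  (t=0,i=6, bit14=0)
  nb .##.#: next=.  (t=2,i=19, bit13=0)
  nb .##..: next=.  (t=1,i=3, bit12=0)
  nb .#.##: next=.  (t=0,i=4, bit11=0)
  nb .#.#.: next=.  (t=1,i=20, bit10=0)
  nb .#..#: next=.  (t=0,i=1, bit9=0)
  nb .#...: next=#  (t=1,i=8, bit8=1)
  nb ..###: next=#  (t=0,i=16, bit7=1)
  nb ..##.: next=.  (t=2,i=18, bit6=0)
  nb ..#.#: next=#  (t=0,i=3, bit5=1)
  nb ..#..: next=.  (t=1,i=7, bit4=0)
  nb ...##: next=#  (t=0,i=15, bit3=1)
  nb ...#.: next=.  (t=1,i=6, bit2=0)
  nb ....#: next=#  (t=1,i=12, bit1=1)
  nb .....: next=#  (t=1,i=10, bit0=1)
  bits 00100000011111100000000110101011 = 545128875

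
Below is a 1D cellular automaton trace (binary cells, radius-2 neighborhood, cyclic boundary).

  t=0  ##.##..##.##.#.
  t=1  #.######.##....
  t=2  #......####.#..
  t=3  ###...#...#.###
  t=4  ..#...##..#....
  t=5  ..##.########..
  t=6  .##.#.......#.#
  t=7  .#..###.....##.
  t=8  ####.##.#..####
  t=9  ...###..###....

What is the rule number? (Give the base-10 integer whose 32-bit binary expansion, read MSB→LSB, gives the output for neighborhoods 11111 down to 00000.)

979195768

  #####|.  b31=0 t=1,i=4
  ####.|.  b30=0 t=1,i=6
  ###.#|#  b29=1 t=1,i=7
  ###..|#  b28=1 t=3,i=2
  ##.##|#  b27=1 t=0,i=2
  ##.#.|.  b26=0 t=0,i=12
  ##..#|#  b25=1 t=0,i=5
  ##...|.  b24=0 t=1,i=11
  #.###|.  b23=0 t=1,i=2
  #.##.|#  b22=1 t=0,i=0
  #.#.#|.  b21=0 t=0,i=13
  #.#..|#  b20=1 t=2,i=12
  #..##|#  b19=1 t=0,i=6
  #..#.|#  b18=1 t=2,i=14
  #...#|.  b17=0 t=3,i=4
  #....|#  b16=1 t=1,i=12
  .####|.  b15=0 t=1,i=3
  .###.|#  b14=1 t=7,i=5
  .##.#|.  b13=0 t=0,i=1
  .##..|#  b12=1 t=0,i=4
  .#.##|.  b11=0 t=0,i=14
  .#.#.|#  b10=1 t=6,i=13
  .#..#|#  b9=1 t=2,i=13
  .#...|#  b8=1 t=2,i=1
  ..###|.  b7=0 t=2,i=7
  ..##.|#  b6=1 t=0,i=7
  ..#.#|#  b5=1 t=1,i=0
  ..#..|#  b4=1 t=2,i=0
  ...##|#  b3=1 t=2,i=6
  ...#.|.  b2=0 t=1,i=14
  ....#|.  b1=0 t=1,i=13
  .....|.  b0=0 t=2,i=3
  bits 00111010010111010101011101111000 = 979195768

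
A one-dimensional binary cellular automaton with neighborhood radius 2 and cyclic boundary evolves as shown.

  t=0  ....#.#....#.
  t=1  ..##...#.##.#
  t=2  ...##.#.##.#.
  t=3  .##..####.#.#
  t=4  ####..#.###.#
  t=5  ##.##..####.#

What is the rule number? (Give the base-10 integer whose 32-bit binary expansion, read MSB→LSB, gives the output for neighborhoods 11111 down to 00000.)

  nb #####: next=#  (t=4,i=1, bit31=1)
  nb ####.: next=.  (t=3,i=7, bit30=0)
  nb ###.#: next=#  (t=3,i=8, bit29=1)
  nb ###..: next=#  (t=4,i=3, bit28=1)
  nb ##.##: next=.  (t=4,i=11, bit27=0)
  nb ##.#.: next=#  (t=1,i=11, bit26=1)
  nb ##..#: next=#  (t=3,i=3, bit25=1)
  nb ##...: next=#  (t=1,i=4, bit24=1)
  nb #.###: next=#  (t=4,i=8, bit23=1)
  nb #.##.: next=#  (t=1,i=9, bit22=1)
  nb #.#.#: next=#  (t=2,i=6, bit21=1)
  nb #.#..: next=.  (t=0,i=6, bit20=0)
  nb #..##: next=.  (t=1,i=1, bit19=0)
  nb #..#.: next=.  (t=4,i=5, bit18=0)
  nb #...#: next=.  (t=1,i=5, bit17=0)
  nb #....: next=.  (t=0,i=0, bit16=0)
  nb .####: next=#  (t=3,i=6, bit15=1)
  nb .###.: next=#  (t=4,i=9, bit14=1)
  nb .##.#: next=.  (t=1,i=10, bit13=0)
  nb .##..: next=#  (t=1,i=3, bit12=1)
  nb .#.##: next=#  (t=1,i=8, bit11=1)
  nb .#.#.: next=.  (t=0,i=5, bit10=0)
  nb .#..#: next=.  (t=1,i=0, bit9=0)
  nb .#...: next=#  (t=0,i=7, bit8=1)
  nb ..###: next=.  (t=3,i=5, bit7=0)
  nb ..##.: next=.  (t=1,i=2, bit6=0)
  nb ..#.#: next=.  (t=0,i=4, bit5=0)
  nb ..#..: next=.  (t=0,i=11, bit4=0)
  nb ...##: next=#  (t=2,i=2, bit3=1)
  nb ...#.: next=#  (t=0,i=3, bit2=1)
  nb ....#: next=#  (t=0,i=2, bit1=1)
  nb .....: next=.  (t=0,i=1, bit0=0)
  bits 10110111111000001101100100001110 = 3084966158

3084966158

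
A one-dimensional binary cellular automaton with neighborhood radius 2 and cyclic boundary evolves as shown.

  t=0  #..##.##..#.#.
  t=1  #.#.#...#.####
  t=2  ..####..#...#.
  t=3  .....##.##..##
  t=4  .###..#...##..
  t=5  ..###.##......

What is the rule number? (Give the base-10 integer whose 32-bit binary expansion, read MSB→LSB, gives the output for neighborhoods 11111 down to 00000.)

2453234995

  #####|#  b31=1 t=1,i=12
  ####.|.  b30=0 t=1,i=13
  ###.#|.  b29=0 t=1,i=0
  ###..|#  b28=1 t=2,i=5
  ##.##|.  b27=0 t=0,i=5
  ##.#.|.  b26=0 t=1,i=1
  ##..#|#  b25=1 t=0,i=8
  ##...|.  b24=0 t=3,i=0
  #.###|.  b23=0 t=1,i=10
  #.##.|.  b22=0 t=0,i=6
  #.#.#|#  b21=1 t=0,i=12
  #.#..|#  b20=1 t=0,i=0
  #..##|#  b19=1 t=0,i=2
  #..#.|.  b18=0 t=0,i=9
  #...#|.  b17=0 t=1,i=6
  #....|#  b16=1 t=3,i=1
  .####|.  b15=0 t=1,i=11
  .###.|#  b14=1 t=4,i=2
  .##.#|#  b13=1 t=0,i=4
  .##..|.  b12=0 t=0,i=7
  .#.##|.  b11=0 t=1,i=9
  .#.#.|#  b10=1 t=0,i=11
  .#..#|.  b9=0 t=0,i=1
  .#...|#  b8=1 t=1,i=5
  ..###|.  b7=0 t=2,i=2
  ..##.|.  b6=0 t=0,i=3
  ..#.#|#  b5=1 t=0,i=10
  ..#..|#  b4=1 t=2,i=8
  ...##|.  b3=0 t=2,i=1
  ...#.|.  b2=0 t=1,i=7
  ....#|#  b1=1 t=3,i=3
  .....|#  b0=1 t=3,i=2
  bits 10010010001110010110010100110011 = 2453234995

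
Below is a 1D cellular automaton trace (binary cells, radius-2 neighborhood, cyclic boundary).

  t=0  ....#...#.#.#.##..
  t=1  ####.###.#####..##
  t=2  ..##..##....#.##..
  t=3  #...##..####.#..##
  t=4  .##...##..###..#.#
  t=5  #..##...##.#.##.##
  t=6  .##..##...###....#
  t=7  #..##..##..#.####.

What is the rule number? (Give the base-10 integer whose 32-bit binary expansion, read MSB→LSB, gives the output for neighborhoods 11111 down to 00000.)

  #####|.  b31=0 t=1,i=0
  ####.|#  b30=1 t=1,i=2
  ###.#|#  b29=1 t=1,i=3
  ###..|.  b28=0 t=1,i=13
  ##.##|.  b27=0 t=1,i=4
  ##.#.|#  b26=1 t=3,i=12
  ##..#|#  b25=1 t=1,i=14
  ##...|#  b24=1 t=0,i=16
  #.###|.  b23=0 t=1,i=5
  #.##.|.  b22=0 t=0,i=14
  #.#.#|#  b21=1 t=0,i=10
  #.#..|.  b20=0 t=3,i=13
  #..##|#  b19=1 t=1,i=15
  #..#.|#  b18=1 t=4,i=14
  #...#|#  b17=1 t=0,i=6
  #....|#  b16=1 t=0,i=17
  .####|.  b15=0 t=1,i=10
  .###.|#  b14=1 t=1,i=6
  .##.#|.  b13=0 t=5,i=9
  .##..|.  b12=0 t=0,i=15
  .#.##|#  b11=1 t=0,i=13
  .#.#.|#  b10=1 t=0,i=9
  .#..#|.  b9=0 t=3,i=14
  .#...|#  b8=1 t=0,i=5
  ..###|.  b7=0 t=1,i=16
  ..##.|.  b6=0 t=2,i=2
  ..#.#|.  b5=0 t=0,i=8
  ..#..|.  b4=0 t=0,i=4
  ...##|.  b3=0 t=2,i=1
  ...#.|#  b2=1 t=0,i=3
  ....#|#  b1=1 t=0,i=2
  .....|#  b0=1 t=0,i=0
  bits 01100111001011110100110100000111 = 1731153159

1731153159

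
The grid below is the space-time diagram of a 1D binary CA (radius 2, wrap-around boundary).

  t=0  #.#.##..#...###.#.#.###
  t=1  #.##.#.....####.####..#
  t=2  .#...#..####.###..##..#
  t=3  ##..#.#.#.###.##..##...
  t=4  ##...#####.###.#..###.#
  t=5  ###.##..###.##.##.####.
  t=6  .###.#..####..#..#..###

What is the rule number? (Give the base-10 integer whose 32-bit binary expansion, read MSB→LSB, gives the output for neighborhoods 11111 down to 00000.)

2033213135

  nb #####: next=.  (t=4,i=7, bit31=0)
  nb ####.: next=#  (t=0,i=22, bit30=1)
  nb ###.#: next=#  (t=0,i=0, bit29=1)
  nb ###..: next=#  (t=1,i=19, bit28=1)
  nb ##.##: next=#  (t=1,i=1, bit27=1)
  nb ##.#.: next=.  (t=0,i=1, bit26=0)
  nb ##..#: next=.  (t=0,i=6, bit25=0)
  nb ##...: next=#  (t=3,i=20, bit24=1)
  nb #.###: next=.  (t=0,i=20, bit23=0)
  nb #.##.: next=.  (t=0,i=4, bit22=0)
  nb #.#.#: next=#  (t=0,i=2, bit21=1)
  nb #.#..: next=#  (t=1,i=5, bit20=1)
  nb #..##: next=.  (t=1,i=21, bit19=0)
  nb #..#.: next=.  (t=0,i=7, bit18=0)
  nb #...#: next=.  (t=0,i=10, bit17=0)
  nb #....: next=.  (t=1,i=7, bit16=0)
  nb .####: next=.  (t=0,i=21, bit15=0)
  nb .###.: next=#  (t=0,i=13, bit14=1)
  nb .##.#: next=.  (t=1,i=0, bit13=0)
  nb .##..: next=#  (t=0,i=5, bit12=1)
  nb .#.##: next=#  (t=0,i=3, bit11=1)
  nb .#.#.: next=#  (t=0,i=17, bit10=1)
  nb .#..#: next=#  (t=2,i=6, bit9=1)
  nb .#...: next=.  (t=0,i=9, bit8=0)
  nb ..###: next=#  (t=0,i=12, bit7=1)
  nb ..##.: next=#  (t=1,i=22, bit6=1)
  nb ..#.#: next=.  (t=2,i=22, bit5=0)
  nb ..#..: next=.  (t=0,i=8, bit4=0)
  nb ...##: next=#  (t=0,i=11, bit3=1)
  nb ...#.: next=#  (t=2,i=4, bit2=1)
  nb ....#: next=#  (t=1,i=9, bit1=1)
  nb .....: next=#  (t=1,i=8, bit0=1)
  bits 01111001001100000101111011001111 = 2033213135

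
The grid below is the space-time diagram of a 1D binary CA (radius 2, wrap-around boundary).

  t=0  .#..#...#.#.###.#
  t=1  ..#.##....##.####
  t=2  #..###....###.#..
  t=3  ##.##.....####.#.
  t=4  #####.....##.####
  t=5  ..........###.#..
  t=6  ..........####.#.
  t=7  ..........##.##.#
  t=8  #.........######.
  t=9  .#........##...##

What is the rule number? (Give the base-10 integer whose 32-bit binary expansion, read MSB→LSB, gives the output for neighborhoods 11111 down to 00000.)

  #####|.  b31=0 t=4,i=0
  ####.|.  b30=0 t=1,i=15
  ###.#|#  b29=1 t=0,i=14
  ###..|.  b28=0 t=1,i=16
  ##.##|#  b27=1 t=1,i=12
  ##.#.|#  b26=1 t=0,i=15
  ##..#|#  b25=1 t=1,i=0
  ##...|.  b24=0 t=1,i=6
  #.###|.  b23=0 t=0,i=12
  #.##.|#  b22=1 t=1,i=4
  #.#.#|#  b21=1 t=0,i=10
  #.#..|.  b20=0 t=0,i=1
  #..##|.  b19=0 t=2,i=2
  #..#.|.  b18=0 t=0,i=3
  #...#|.  b17=0 t=0,i=6
  #....|.  b16=0 t=1,i=7
  .####|#  b15=1 t=1,i=14
  .###.|#  b14=1 t=0,i=13
  .##.#|#  b13=1 t=1,i=11
  .##..|#  b12=1 t=1,i=5
  .#.##|#  b11=1 t=0,i=11
  .#.#.|.  b10=0 t=0,i=0
  .#..#|#  b9=1 t=0,i=2
  .#...|#  b8=1 t=0,i=5
  ..###|#  b7=1 t=2,i=3
  ..##.|#  b6=1 t=1,i=10
  ..#.#|.  b5=0 t=0,i=8
  ..#..|#  b4=1 t=0,i=4
  ...##|.  b3=0 t=1,i=9
  ...#.|.  b2=0 t=0,i=7
  ....#|.  b1=0 t=1,i=8
  .....|.  b0=0 t=3,i=7
  bits 00101110011000001111101111010000 = 778107856

778107856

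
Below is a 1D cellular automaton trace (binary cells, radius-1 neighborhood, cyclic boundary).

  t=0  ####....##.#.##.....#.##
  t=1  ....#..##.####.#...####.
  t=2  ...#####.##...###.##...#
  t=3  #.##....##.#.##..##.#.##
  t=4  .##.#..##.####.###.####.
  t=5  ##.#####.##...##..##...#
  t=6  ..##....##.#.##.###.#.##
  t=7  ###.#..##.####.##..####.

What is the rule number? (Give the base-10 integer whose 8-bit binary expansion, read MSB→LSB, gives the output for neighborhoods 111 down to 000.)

  nb ###: next=.  (t=0,i=0, bit7=0)
  nb ##.: next=.  (t=0,i=3, bit6=0)
  nb #.#: next=#  (t=0,i=10, bit5=1)
  nb #..: next=#  (t=0,i=4, bit4=1)
  nb .##: next=#  (t=0,i=8, bit3=1)
  nb .#.: next=#  (t=0,i=11, bit2=1)
  nb ..#: next=#  (t=0,i=7, bit1=1)
  nb ...: next=.  (t=0,i=5, bit0=0)
  bits 00111110 = 62

62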